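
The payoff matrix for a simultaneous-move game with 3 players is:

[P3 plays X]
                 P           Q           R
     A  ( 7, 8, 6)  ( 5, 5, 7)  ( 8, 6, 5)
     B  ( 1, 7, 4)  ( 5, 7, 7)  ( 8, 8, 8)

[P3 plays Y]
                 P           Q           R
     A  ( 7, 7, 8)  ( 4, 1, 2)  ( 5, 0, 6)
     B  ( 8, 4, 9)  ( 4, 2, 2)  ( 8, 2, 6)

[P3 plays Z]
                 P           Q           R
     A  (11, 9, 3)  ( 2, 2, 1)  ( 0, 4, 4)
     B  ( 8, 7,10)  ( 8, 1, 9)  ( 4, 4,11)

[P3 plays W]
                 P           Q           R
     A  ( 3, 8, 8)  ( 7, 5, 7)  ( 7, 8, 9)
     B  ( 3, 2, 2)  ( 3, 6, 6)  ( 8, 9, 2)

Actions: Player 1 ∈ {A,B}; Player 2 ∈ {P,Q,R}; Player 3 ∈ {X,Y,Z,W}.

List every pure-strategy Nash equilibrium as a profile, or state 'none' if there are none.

NE set: (A,P,W)

(A,P,X): not NE [P3→W gives 8>6]
(A,P,Y): not NE [P1→B gives 8>7]
(A,P,Z): not NE [P3→W gives 8>3]
(A,P,W): NE
(A,Q,X): not NE [P2→P gives 8>5]
(A,Q,Y): not NE [P2→P gives 7>1; P3→W gives 7>2]
(A,Q,Z): not NE [P1→B gives 8>2; P2→P gives 9>2; P3→W gives 7>1]
(A,Q,W): not NE [P2→R gives 8>5]
(A,R,X): not NE [P2→P gives 8>6; P3→W gives 9>5]
(A,R,Y): not NE [P1→B gives 8>5; P2→P gives 7>0; P3→W gives 9>6]
(A,R,Z): not NE [P1→B gives 4>0; P2→P gives 9>4; P3→W gives 9>4]
(A,R,W): not NE [P1→B gives 8>7]
(B,P,X): not NE [P1→A gives 7>1; P2→R gives 8>7; P3→Z gives 10>4]
(B,P,Y): not NE [P3→Z gives 10>9]
(B,P,Z): not NE [P1→A gives 11>8]
(B,P,W): not NE [P2→R gives 9>2; P3→Z gives 10>2]
(B,Q,X): not NE [P2→R gives 8>7; P3→Z gives 9>7]
(B,Q,Y): not NE [P2→P gives 4>2; P3→Z gives 9>2]
(B,Q,Z): not NE [P2→P gives 7>1]
(B,Q,W): not NE [P1→A gives 7>3; P2→R gives 9>6; P3→Z gives 9>6]
(B,R,X): not NE [P3→Z gives 11>8]
(B,R,Y): not NE [P2→P gives 4>2; P3→Z gives 11>6]
(B,R,Z): not NE [P2→P gives 7>4]
(B,R,W): not NE [P3→Z gives 11>2]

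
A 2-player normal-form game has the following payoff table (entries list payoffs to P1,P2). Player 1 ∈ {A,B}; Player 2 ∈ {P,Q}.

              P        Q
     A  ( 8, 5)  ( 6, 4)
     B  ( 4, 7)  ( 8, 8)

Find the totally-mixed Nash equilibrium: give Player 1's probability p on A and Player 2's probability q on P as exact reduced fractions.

P1 indiff ⇒ q·8+(1-q)·6 = q·4+(1-q)·8 ⇒ q(4) = (1-q)(2) ⇒ q = 1/3
P2 indiff ⇒ p·5+(1-p)·7 = p·4+(1-p)·8 ⇒ p(1) = (1-p)(1) ⇒ p = 1/2

p=1/2, q=1/3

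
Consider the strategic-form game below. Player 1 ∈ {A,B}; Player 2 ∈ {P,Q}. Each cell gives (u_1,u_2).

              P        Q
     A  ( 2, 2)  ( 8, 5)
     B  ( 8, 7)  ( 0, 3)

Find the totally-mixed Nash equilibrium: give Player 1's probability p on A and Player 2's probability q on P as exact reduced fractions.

(p,q) = (4/7, 4/7)

P1 indiff ⇒ q·2+(1-q)·8 = q·8+(1-q)·0 ⇒ q(-6) = (1-q)(-8) ⇒ q = 4/7
P2 indiff ⇒ p·2+(1-p)·7 = p·5+(1-p)·3 ⇒ p(-3) = (1-p)(-4) ⇒ p = 4/7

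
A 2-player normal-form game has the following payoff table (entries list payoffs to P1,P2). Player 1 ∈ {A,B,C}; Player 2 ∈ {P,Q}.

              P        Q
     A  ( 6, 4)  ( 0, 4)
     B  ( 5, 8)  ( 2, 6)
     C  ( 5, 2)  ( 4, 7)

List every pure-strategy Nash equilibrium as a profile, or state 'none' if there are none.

(A,P): NE
(A,Q): not NE [P1→C gives 4>0]
(B,P): not NE [P1→A gives 6>5]
(B,Q): not NE [P1→C gives 4>2; P2→P gives 8>6]
(C,P): not NE [P1→A gives 6>5; P2→Q gives 7>2]
(C,Q): NE

Nash profiles: (A,P), (C,Q)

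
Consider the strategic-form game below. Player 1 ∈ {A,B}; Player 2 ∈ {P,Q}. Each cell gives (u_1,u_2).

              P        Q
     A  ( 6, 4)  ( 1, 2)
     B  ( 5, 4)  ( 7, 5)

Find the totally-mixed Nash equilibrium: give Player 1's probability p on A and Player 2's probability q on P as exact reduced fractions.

P1 indiff ⇒ q·6+(1-q)·1 = q·5+(1-q)·7 ⇒ q(1) = (1-q)(6) ⇒ q = 6/7
P2 indiff ⇒ p·4+(1-p)·4 = p·2+(1-p)·5 ⇒ p(2) = (1-p)(1) ⇒ p = 1/3

P1 mixes 1/3 on A; P2 mixes 6/7 on P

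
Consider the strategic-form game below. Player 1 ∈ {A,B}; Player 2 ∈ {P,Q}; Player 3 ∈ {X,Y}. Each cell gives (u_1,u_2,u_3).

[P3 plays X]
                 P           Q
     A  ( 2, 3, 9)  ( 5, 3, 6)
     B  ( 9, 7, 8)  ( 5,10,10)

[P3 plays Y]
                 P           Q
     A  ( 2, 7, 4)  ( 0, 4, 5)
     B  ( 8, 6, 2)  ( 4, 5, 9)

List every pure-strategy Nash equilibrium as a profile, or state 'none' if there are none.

Nash profiles: (A,Q,X), (B,Q,X)

(A,P,X): not NE [P1→B gives 9>2]
(A,P,Y): not NE [P1→B gives 8>2; P3→X gives 9>4]
(A,Q,X): NE
(A,Q,Y): not NE [P1→B gives 4>0; P2→P gives 7>4; P3→X gives 6>5]
(B,P,X): not NE [P2→Q gives 10>7]
(B,P,Y): not NE [P3→X gives 8>2]
(B,Q,X): NE
(B,Q,Y): not NE [P2→P gives 6>5; P3→X gives 10>9]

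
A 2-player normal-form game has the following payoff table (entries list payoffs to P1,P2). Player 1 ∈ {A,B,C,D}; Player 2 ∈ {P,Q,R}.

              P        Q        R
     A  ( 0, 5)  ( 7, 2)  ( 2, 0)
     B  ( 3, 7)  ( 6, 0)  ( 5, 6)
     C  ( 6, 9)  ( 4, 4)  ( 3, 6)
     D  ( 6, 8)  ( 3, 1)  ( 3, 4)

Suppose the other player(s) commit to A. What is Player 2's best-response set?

P2 best: {P}

u_2(P vs A) = 5
u_2(Q vs A) = 2
u_2(R vs A) = 0
max payoff 5 at {P}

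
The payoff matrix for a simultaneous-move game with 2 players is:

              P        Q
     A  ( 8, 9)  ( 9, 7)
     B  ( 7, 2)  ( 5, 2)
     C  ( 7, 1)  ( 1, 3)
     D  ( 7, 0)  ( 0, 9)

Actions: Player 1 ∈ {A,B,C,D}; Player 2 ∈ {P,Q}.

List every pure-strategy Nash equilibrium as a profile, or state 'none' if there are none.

NE set: (A,P)

(A,P): NE
(A,Q): not NE [P2→P gives 9>7]
(B,P): not NE [P1→A gives 8>7]
(B,Q): not NE [P1→A gives 9>5]
(C,P): not NE [P1→A gives 8>7; P2→Q gives 3>1]
(C,Q): not NE [P1→A gives 9>1]
(D,P): not NE [P1→A gives 8>7; P2→Q gives 9>0]
(D,Q): not NE [P1→A gives 9>0]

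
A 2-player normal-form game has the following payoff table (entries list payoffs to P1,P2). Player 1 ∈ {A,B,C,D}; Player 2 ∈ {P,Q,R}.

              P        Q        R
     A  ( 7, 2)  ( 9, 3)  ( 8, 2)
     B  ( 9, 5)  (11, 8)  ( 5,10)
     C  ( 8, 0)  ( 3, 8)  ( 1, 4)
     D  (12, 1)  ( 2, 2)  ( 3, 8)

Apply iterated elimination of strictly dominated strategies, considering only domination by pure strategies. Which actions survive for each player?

IESDS → P1:{A,B} P2:{Q,R}

P1 drop C (B beats it: P:9>8 Q:11>3 R:5>1)
P2 drop P (Q beats it: A:3>2 B:8>5 D:2>1)
P1 drop D (A beats it: Q:9>2 R:8>3)
P1→{A,B} P2→{Q,R}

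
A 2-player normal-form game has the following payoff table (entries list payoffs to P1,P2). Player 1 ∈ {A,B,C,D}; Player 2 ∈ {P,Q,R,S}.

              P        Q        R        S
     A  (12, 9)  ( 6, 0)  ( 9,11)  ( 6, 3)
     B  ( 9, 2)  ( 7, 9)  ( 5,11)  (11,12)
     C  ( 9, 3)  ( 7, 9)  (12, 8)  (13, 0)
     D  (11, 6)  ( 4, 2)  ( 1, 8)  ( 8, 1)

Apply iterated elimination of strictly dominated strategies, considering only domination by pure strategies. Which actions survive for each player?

P2 drop P (R beats it: A:11>9 B:11>2 C:8>3 D:8>6)
P1 drop A (C beats it: Q:7>6 R:12>9 S:13>6)
P1 drop D (B beats it: Q:7>4 R:5>1 S:11>8)
P1→{B,C} P2→{Q,R,S}

IESDS → P1:{B,C} P2:{Q,R,S}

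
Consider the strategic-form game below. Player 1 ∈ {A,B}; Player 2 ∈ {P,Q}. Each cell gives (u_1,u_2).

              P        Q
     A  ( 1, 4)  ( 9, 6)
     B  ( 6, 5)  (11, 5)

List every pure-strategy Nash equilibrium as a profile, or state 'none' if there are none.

PSNE = {(B,P), (B,Q)}

(A,P): not NE [P1→B gives 6>1; P2→Q gives 6>4]
(A,Q): not NE [P1→B gives 11>9]
(B,P): NE
(B,Q): NE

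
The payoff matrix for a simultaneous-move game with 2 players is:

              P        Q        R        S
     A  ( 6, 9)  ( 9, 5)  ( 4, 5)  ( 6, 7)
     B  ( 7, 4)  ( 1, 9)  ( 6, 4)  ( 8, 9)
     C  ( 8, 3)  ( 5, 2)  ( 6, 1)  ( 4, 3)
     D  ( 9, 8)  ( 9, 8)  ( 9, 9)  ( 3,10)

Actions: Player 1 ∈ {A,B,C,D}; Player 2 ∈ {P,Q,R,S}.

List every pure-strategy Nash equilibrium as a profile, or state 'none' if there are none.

(A,P): not NE [P1→D gives 9>6]
(A,Q): not NE [P2→P gives 9>5]
(A,R): not NE [P1→D gives 9>4; P2→P gives 9>5]
(A,S): not NE [P1→B gives 8>6; P2→P gives 9>7]
(B,P): not NE [P1→D gives 9>7; P2→S gives 9>4]
(B,Q): not NE [P1→D gives 9>1]
(B,R): not NE [P1→D gives 9>6; P2→S gives 9>4]
(B,S): NE
(C,P): not NE [P1→D gives 9>8]
(C,Q): not NE [P1→D gives 9>5; P2→S gives 3>2]
(C,R): not NE [P1→D gives 9>6; P2→S gives 3>1]
(C,S): not NE [P1→B gives 8>4]
(D,P): not NE [P2→S gives 10>8]
(D,Q): not NE [P2→S gives 10>8]
(D,R): not NE [P2→S gives 10>9]
(D,S): not NE [P1→B gives 8>3]

NE set: (B,S)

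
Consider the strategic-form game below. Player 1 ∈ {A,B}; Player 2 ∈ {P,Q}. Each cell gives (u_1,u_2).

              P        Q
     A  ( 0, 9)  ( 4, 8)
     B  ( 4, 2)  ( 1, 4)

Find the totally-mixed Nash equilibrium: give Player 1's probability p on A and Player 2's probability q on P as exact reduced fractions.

P1 indiff ⇒ q·0+(1-q)·4 = q·4+(1-q)·1 ⇒ q(-4) = (1-q)(-3) ⇒ q = 3/7
P2 indiff ⇒ p·9+(1-p)·2 = p·8+(1-p)·4 ⇒ p(1) = (1-p)(2) ⇒ p = 2/3

p=2/3, q=3/7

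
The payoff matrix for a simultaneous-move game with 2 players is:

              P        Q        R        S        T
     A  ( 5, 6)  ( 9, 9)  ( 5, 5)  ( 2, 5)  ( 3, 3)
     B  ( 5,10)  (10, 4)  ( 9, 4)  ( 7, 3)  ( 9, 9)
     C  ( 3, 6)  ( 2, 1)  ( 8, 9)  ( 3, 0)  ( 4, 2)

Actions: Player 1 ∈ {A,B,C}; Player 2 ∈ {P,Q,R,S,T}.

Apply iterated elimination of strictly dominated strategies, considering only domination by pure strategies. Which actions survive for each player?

P1 drop C (B beats it: P:5>3 Q:10>2 R:9>8 S:7>3 T:9>4)
P2 drop R (P beats it: A:6>5 B:10>4)
P2 drop S (P beats it: A:6>5 B:10>3)
P2 drop T (P beats it: A:6>3 B:10>9)
P1→{A,B} P2→{P,Q}

Survivors P1:{A,B} P2:{P,Q}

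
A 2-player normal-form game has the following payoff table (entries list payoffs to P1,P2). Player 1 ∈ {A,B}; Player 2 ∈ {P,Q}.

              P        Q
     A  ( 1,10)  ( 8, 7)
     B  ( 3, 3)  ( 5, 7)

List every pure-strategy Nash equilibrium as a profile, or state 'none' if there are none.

(A,P): not NE [P1→B gives 3>1]
(A,Q): not NE [P2→P gives 10>7]
(B,P): not NE [P2→Q gives 7>3]
(B,Q): not NE [P1→A gives 8>5]

PSNE: ∅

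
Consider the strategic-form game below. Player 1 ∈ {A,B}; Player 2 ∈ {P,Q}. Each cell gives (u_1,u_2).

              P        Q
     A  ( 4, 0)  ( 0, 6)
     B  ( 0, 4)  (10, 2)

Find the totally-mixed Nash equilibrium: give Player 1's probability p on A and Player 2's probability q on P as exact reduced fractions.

P1 mixes 1/4 on A; P2 mixes 5/7 on P

P1 indiff ⇒ q·4+(1-q)·0 = q·0+(1-q)·10 ⇒ q(4) = (1-q)(10) ⇒ q = 5/7
P2 indiff ⇒ p·0+(1-p)·4 = p·6+(1-p)·2 ⇒ p(-6) = (1-p)(-2) ⇒ p = 1/4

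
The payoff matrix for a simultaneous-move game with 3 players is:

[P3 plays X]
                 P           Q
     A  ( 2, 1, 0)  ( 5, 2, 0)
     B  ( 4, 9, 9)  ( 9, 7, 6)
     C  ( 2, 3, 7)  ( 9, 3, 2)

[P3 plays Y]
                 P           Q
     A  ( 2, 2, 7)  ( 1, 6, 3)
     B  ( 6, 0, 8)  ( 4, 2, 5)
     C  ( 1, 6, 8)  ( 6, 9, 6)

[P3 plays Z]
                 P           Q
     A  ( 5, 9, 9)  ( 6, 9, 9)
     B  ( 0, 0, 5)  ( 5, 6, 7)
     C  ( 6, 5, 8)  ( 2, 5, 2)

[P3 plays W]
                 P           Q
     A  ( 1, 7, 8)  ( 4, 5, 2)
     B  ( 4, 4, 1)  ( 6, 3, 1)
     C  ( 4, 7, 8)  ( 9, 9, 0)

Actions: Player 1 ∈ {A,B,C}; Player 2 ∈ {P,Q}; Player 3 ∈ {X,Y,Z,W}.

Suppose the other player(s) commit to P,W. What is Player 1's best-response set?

u_1(A vs P,W) = 1
u_1(B vs P,W) = 4
u_1(C vs P,W) = 4
max payoff 4 at {B,C}

BR_1 = {B,C}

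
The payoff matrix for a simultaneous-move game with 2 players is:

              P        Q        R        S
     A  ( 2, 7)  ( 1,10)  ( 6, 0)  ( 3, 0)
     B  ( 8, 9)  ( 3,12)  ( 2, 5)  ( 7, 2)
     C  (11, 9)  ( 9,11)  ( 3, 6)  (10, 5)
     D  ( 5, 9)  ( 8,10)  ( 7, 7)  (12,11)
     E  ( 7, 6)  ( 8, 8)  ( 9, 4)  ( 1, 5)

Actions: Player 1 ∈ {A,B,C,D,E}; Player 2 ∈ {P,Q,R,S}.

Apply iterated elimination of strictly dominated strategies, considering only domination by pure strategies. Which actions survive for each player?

Survivors P1:{C,D} P2:{Q,S}

P1 drop A (D beats it: P:5>2 Q:8>1 R:7>6 S:12>3)
P1 drop B (C beats it: P:11>8 Q:9>3 R:3>2 S:10>7)
P2 drop P (Q beats it: C:11>9 D:10>9 E:8>6)
P2 drop R (Q beats it: C:11>6 D:10>7 E:8>4)
P1 drop E (C beats it: Q:9>8 S:10>1)
P1→{C,D} P2→{Q,S}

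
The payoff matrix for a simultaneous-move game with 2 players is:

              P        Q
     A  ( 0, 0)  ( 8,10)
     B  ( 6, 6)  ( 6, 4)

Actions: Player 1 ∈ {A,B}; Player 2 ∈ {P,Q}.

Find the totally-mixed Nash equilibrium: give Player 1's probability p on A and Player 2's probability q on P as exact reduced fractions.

P1 mixes 1/6 on A; P2 mixes 1/4 on P

P1 indiff ⇒ q·0+(1-q)·8 = q·6+(1-q)·6 ⇒ q(-6) = (1-q)(-2) ⇒ q = 1/4
P2 indiff ⇒ p·0+(1-p)·6 = p·10+(1-p)·4 ⇒ p(-10) = (1-p)(-2) ⇒ p = 1/6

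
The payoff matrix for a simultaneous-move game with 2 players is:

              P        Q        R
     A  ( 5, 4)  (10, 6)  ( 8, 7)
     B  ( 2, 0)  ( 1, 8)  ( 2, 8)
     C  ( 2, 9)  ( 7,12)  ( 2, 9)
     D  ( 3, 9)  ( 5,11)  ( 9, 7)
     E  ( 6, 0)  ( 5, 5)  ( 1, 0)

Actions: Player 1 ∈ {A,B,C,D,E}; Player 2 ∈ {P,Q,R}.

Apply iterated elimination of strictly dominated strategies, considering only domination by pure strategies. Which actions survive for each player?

P1 drop B (A beats it: P:5>2 Q:10>1 R:8>2)
P1 drop C (A beats it: P:5>2 Q:10>7 R:8>2)
P2 drop P (Q beats it: A:6>4 D:11>9 E:5>0)
P1 drop E (A beats it: Q:10>5 R:8>1)
P1→{A,D} P2→{Q,R}

Remaining: P1:{A,D} P2:{Q,R}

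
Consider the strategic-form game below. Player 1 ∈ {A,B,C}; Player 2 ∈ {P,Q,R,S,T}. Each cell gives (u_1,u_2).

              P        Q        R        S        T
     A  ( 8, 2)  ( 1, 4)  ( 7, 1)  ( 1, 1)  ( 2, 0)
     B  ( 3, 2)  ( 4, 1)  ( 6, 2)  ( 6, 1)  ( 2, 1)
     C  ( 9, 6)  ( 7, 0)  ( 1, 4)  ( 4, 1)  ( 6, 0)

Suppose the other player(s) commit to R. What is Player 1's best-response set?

BR_1 = {A}

u_1(A vs R) = 7
u_1(B vs R) = 6
u_1(C vs R) = 1
max payoff 7 at {A}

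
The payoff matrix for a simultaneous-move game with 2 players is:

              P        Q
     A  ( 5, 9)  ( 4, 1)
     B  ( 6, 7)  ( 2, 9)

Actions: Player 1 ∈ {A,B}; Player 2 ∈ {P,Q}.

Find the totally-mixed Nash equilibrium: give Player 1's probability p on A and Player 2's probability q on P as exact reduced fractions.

P1 indiff ⇒ q·5+(1-q)·4 = q·6+(1-q)·2 ⇒ q(-1) = (1-q)(-2) ⇒ q = 2/3
P2 indiff ⇒ p·9+(1-p)·7 = p·1+(1-p)·9 ⇒ p(8) = (1-p)(2) ⇒ p = 1/5

p=1/5, q=2/3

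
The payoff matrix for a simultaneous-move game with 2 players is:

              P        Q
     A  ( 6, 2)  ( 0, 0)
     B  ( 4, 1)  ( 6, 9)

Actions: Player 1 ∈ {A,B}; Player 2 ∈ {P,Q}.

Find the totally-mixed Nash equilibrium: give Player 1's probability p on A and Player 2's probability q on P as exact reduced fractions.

p=4/5, q=3/4

P1 indiff ⇒ q·6+(1-q)·0 = q·4+(1-q)·6 ⇒ q(2) = (1-q)(6) ⇒ q = 3/4
P2 indiff ⇒ p·2+(1-p)·1 = p·0+(1-p)·9 ⇒ p(2) = (1-p)(8) ⇒ p = 4/5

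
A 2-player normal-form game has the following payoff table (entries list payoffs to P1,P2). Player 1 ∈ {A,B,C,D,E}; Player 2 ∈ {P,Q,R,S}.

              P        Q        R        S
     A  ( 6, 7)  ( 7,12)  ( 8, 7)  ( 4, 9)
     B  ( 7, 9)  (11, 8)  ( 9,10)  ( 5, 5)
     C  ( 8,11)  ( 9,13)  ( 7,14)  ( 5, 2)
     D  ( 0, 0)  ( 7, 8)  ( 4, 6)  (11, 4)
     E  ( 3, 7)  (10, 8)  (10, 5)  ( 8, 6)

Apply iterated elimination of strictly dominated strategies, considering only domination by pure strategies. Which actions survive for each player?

P1 drop A (B beats it: P:7>6 Q:11>7 R:9>8 S:5>4)
P2 drop S (Q beats it: B:8>5 C:13>2 D:8>4 E:8>6)
P1 drop D (B beats it: P:7>0 Q:11>7 R:9>4)
P1→{B,C,E} P2→{P,Q,R}

Survivors P1:{B,C,E} P2:{P,Q,R}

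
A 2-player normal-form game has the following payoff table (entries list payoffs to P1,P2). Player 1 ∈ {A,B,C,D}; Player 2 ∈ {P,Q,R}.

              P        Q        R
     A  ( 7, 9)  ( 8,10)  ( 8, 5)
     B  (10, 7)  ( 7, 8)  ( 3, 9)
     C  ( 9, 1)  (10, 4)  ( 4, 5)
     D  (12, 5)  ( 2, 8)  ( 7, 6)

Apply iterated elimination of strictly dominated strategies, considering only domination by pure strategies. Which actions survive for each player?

P2 drop P (Q beats it: A:10>9 B:8>7 C:4>1 D:8>5)
P1 drop B (A beats it: Q:8>7 R:8>3)
P1 drop D (A beats it: Q:8>2 R:8>7)
P1→{A,C} P2→{Q,R}

IESDS → P1:{A,C} P2:{Q,R}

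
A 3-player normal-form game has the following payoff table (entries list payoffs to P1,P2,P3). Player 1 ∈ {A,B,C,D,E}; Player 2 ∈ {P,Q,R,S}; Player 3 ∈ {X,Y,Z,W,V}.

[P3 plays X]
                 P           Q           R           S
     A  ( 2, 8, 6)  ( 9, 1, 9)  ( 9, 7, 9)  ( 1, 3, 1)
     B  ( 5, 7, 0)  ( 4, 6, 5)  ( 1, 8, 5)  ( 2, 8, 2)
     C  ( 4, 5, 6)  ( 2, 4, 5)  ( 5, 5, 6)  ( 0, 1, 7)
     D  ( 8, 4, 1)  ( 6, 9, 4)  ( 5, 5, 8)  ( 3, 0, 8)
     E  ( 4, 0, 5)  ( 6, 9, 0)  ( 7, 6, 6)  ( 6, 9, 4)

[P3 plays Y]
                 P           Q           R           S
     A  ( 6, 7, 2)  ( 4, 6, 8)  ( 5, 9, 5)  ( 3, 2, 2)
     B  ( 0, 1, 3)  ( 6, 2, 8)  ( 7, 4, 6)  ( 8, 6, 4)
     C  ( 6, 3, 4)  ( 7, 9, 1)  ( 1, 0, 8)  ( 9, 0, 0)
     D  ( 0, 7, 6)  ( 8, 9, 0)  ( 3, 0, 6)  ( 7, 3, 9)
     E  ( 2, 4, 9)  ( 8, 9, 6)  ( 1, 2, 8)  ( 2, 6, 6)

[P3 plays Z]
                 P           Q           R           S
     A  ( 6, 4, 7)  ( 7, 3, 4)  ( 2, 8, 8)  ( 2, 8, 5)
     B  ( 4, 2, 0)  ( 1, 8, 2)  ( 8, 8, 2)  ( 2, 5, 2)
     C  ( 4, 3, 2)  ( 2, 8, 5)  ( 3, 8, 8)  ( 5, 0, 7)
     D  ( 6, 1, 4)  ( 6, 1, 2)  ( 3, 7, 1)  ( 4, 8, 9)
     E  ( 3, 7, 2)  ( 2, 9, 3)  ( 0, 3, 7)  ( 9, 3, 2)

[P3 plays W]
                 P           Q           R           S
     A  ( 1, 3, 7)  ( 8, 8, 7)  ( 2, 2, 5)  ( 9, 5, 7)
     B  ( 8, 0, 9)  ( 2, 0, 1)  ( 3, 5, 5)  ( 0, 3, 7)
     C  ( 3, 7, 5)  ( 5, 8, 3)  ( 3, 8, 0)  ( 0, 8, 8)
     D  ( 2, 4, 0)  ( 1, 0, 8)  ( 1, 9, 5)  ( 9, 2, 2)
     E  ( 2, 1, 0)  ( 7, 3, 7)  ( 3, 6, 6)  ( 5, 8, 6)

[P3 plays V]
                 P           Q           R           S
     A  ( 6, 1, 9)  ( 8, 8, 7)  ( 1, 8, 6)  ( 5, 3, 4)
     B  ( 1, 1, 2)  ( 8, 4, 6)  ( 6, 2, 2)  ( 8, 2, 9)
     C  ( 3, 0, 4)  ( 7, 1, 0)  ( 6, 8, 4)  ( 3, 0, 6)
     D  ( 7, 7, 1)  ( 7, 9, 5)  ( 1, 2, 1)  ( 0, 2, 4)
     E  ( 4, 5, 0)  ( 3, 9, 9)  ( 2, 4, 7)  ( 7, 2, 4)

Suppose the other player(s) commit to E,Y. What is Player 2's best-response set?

argmax u_2 = {Q}

u_2(P vs E,Y) = 4
u_2(Q vs E,Y) = 9
u_2(R vs E,Y) = 2
u_2(S vs E,Y) = 6
max payoff 9 at {Q}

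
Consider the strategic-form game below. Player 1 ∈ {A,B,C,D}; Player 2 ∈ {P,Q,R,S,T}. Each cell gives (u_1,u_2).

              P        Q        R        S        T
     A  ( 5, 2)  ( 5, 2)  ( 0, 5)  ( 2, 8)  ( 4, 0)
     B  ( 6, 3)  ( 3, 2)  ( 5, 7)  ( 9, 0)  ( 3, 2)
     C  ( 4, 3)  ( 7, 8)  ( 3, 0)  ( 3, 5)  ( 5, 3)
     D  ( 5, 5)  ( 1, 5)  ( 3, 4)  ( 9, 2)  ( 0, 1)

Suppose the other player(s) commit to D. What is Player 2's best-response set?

u_2(P vs D) = 5
u_2(Q vs D) = 5
u_2(R vs D) = 4
u_2(S vs D) = 2
u_2(T vs D) = 1
max payoff 5 at {P,Q}

P2 best: {P,Q}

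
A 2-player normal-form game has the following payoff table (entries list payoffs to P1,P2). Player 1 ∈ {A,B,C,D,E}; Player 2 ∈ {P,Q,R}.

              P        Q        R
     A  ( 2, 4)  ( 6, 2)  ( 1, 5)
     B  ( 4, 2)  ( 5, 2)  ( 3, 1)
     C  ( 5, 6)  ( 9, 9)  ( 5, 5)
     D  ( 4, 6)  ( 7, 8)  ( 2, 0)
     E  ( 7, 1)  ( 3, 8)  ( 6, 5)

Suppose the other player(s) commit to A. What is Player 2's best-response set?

P2 best: {R}

u_2(P vs A) = 4
u_2(Q vs A) = 2
u_2(R vs A) = 5
max payoff 5 at {R}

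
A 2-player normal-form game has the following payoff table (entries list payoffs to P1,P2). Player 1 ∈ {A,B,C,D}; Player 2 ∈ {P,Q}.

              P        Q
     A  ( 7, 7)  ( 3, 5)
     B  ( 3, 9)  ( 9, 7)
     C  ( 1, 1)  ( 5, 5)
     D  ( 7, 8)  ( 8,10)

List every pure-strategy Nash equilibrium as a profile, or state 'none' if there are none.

(A,P): NE
(A,Q): not NE [P1→B gives 9>3; P2→P gives 7>5]
(B,P): not NE [P1→D gives 7>3]
(B,Q): not NE [P2→P gives 9>7]
(C,P): not NE [P1→D gives 7>1; P2→Q gives 5>1]
(C,Q): not NE [P1→B gives 9>5]
(D,P): not NE [P2→Q gives 10>8]
(D,Q): not NE [P1→B gives 9>8]

NE set: (A,P)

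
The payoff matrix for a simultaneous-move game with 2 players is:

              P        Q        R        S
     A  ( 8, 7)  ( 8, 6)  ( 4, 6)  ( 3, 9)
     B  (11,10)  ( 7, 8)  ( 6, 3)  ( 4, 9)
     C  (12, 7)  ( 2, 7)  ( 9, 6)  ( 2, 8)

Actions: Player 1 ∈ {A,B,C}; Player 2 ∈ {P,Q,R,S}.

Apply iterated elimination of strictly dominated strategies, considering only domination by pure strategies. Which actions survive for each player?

P2 drop Q (S beats it: A:9>6 B:9>8 C:8>7)
P1 drop A (B beats it: P:11>8 R:6>4 S:4>3)
P2 drop R (P beats it: B:10>3 C:7>6)
P1→{B,C} P2→{P,S}

Remaining: P1:{B,C} P2:{P,S}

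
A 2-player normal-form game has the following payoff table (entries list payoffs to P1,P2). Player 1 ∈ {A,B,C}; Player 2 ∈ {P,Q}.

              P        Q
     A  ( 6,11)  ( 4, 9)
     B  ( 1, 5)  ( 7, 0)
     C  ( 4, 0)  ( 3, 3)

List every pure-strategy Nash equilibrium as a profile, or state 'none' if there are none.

NE set: (A,P)

(A,P): NE
(A,Q): not NE [P1→B gives 7>4; P2→P gives 11>9]
(B,P): not NE [P1→A gives 6>1]
(B,Q): not NE [P2→P gives 5>0]
(C,P): not NE [P1→A gives 6>4; P2→Q gives 3>0]
(C,Q): not NE [P1→B gives 7>3]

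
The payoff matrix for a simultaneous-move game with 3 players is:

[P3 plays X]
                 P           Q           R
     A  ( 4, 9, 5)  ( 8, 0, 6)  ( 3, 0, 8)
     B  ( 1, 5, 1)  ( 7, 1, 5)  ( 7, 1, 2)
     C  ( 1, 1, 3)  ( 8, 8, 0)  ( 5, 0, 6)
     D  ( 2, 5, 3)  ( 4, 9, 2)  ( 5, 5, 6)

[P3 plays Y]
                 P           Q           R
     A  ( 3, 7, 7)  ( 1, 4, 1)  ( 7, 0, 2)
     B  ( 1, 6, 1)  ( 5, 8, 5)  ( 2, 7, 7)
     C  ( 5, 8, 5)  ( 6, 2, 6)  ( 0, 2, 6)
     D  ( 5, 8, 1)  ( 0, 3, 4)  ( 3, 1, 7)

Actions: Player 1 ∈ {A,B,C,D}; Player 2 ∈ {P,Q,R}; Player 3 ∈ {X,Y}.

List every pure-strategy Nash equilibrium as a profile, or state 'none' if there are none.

(A,P,X): not NE [P3→Y gives 7>5]
(A,P,Y): not NE [P1→D gives 5>3]
(A,Q,X): not NE [P2→P gives 9>0]
(A,Q,Y): not NE [P1→C gives 6>1; P2→P gives 7>4; P3→X gives 6>1]
(A,R,X): not NE [P1→B gives 7>3; P2→P gives 9>0]
(A,R,Y): not NE [P2→P gives 7>0; P3→X gives 8>2]
(B,P,X): not NE [P1→A gives 4>1]
(B,P,Y): not NE [P1→D gives 5>1; P2→Q gives 8>6]
(B,Q,X): not NE [P1→C gives 8>7; P2→P gives 5>1]
(B,Q,Y): not NE [P1→C gives 6>5]
(B,R,X): not NE [P2→P gives 5>1; P3→Y gives 7>2]
(B,R,Y): not NE [P1→A gives 7>2; P2→Q gives 8>7]
(C,P,X): not NE [P1→A gives 4>1; P2→Q gives 8>1; P3→Y gives 5>3]
(C,P,Y): NE
(C,Q,X): not NE [P3→Y gives 6>0]
(C,Q,Y): not NE [P2→P gives 8>2]
(C,R,X): not NE [P1→B gives 7>5; P2→Q gives 8>0]
(C,R,Y): not NE [P1→A gives 7>0; P2→P gives 8>2]
(D,P,X): not NE [P1→A gives 4>2; P2→Q gives 9>5]
(D,P,Y): not NE [P3→X gives 3>1]
(D,Q,X): not NE [P1→C gives 8>4; P3→Y gives 4>2]
(D,Q,Y): not NE [P1→C gives 6>0; P2→P gives 8>3]
(D,R,X): not NE [P1→B gives 7>5; P2→Q gives 9>5; P3→Y gives 7>6]
(D,R,Y): not NE [P1→A gives 7>3; P2→P gives 8>1]

PSNE = {(C,P,Y)}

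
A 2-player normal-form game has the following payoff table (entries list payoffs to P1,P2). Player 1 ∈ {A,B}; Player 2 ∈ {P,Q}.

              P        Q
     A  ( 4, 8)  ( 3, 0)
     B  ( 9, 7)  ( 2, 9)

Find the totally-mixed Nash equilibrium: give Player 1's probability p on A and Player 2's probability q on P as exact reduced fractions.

P1 indiff ⇒ q·4+(1-q)·3 = q·9+(1-q)·2 ⇒ q(-5) = (1-q)(-1) ⇒ q = 1/6
P2 indiff ⇒ p·8+(1-p)·7 = p·0+(1-p)·9 ⇒ p(8) = (1-p)(2) ⇒ p = 1/5

P1 mixes 1/5 on A; P2 mixes 1/6 on P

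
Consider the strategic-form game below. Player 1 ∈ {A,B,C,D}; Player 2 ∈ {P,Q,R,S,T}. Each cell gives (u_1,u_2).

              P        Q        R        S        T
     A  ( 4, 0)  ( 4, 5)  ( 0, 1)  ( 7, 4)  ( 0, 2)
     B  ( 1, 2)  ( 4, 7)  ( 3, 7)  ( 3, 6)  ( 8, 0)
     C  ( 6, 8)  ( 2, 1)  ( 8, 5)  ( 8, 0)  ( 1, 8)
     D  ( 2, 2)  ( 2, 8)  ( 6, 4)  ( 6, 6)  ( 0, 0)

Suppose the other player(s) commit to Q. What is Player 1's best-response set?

u_1(A vs Q) = 4
u_1(B vs Q) = 4
u_1(C vs Q) = 2
u_1(D vs Q) = 2
max payoff 4 at {A,B}

argmax u_1 = {A,B}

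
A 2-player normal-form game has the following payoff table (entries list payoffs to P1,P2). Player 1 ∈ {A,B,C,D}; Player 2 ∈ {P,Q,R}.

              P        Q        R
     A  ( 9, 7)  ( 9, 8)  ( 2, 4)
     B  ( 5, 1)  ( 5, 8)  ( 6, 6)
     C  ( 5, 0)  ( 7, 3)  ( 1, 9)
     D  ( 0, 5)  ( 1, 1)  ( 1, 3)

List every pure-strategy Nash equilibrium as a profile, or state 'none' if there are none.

NE set: (A,Q)

(A,P): not NE [P2→Q gives 8>7]
(A,Q): NE
(A,R): not NE [P1→B gives 6>2; P2→Q gives 8>4]
(B,P): not NE [P1→A gives 9>5; P2→Q gives 8>1]
(B,Q): not NE [P1→A gives 9>5]
(B,R): not NE [P2→Q gives 8>6]
(C,P): not NE [P1→A gives 9>5; P2→R gives 9>0]
(C,Q): not NE [P1→A gives 9>7; P2→R gives 9>3]
(C,R): not NE [P1→B gives 6>1]
(D,P): not NE [P1→A gives 9>0]
(D,Q): not NE [P1→A gives 9>1; P2→P gives 5>1]
(D,R): not NE [P1→B gives 6>1; P2→P gives 5>3]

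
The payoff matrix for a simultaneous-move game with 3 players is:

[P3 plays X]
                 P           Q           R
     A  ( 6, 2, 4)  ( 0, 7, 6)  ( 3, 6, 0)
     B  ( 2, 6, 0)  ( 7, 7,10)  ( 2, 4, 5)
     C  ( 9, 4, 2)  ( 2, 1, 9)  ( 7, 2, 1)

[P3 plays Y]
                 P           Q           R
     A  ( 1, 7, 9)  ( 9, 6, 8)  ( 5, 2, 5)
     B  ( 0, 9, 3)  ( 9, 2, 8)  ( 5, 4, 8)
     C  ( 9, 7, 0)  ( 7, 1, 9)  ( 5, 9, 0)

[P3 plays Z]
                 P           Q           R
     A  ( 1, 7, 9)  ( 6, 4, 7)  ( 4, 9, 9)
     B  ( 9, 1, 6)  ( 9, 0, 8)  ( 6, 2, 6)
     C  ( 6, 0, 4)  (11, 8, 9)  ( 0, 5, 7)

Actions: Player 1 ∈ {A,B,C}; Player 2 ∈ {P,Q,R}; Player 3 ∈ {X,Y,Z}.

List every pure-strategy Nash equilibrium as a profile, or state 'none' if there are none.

Nash profiles: (B,Q,X), (C,Q,Z)

(A,P,X): not NE [P1→C gives 9>6; P2→Q gives 7>2; P3→Z gives 9>4]
(A,P,Y): not NE [P1→C gives 9>1]
(A,P,Z): not NE [P1→B gives 9>1; P2→R gives 9>7]
(A,Q,X): not NE [P1→B gives 7>0; P3→Y gives 8>6]
(A,Q,Y): not NE [P2→P gives 7>6]
(A,Q,Z): not NE [P1→C gives 11>6; P2→R gives 9>4; P3→Y gives 8>7]
(A,R,X): not NE [P1→C gives 7>3; P2→Q gives 7>6; P3→Z gives 9>0]
(A,R,Y): not NE [P2→P gives 7>2; P3→Z gives 9>5]
(A,R,Z): not NE [P1→B gives 6>4]
(B,P,X): not NE [P1→C gives 9>2; P2→Q gives 7>6; P3→Z gives 6>0]
(B,P,Y): not NE [P1→C gives 9>0; P3→Z gives 6>3]
(B,P,Z): not NE [P2→R gives 2>1]
(B,Q,X): NE
(B,Q,Y): not NE [P2→P gives 9>2; P3→X gives 10>8]
(B,Q,Z): not NE [P1→C gives 11>9; P2→R gives 2>0; P3→X gives 10>8]
(B,R,X): not NE [P1→C gives 7>2; P2→Q gives 7>4; P3→Y gives 8>5]
(B,R,Y): not NE [P2→P gives 9>4]
(B,R,Z): not NE [P3→Y gives 8>6]
(C,P,X): not NE [P3→Z gives 4>2]
(C,P,Y): not NE [P2→R gives 9>7; P3→Z gives 4>0]
(C,P,Z): not NE [P1→B gives 9>6; P2→Q gives 8>0]
(C,Q,X): not NE [P1→B gives 7>2; P2→P gives 4>1]
(C,Q,Y): not NE [P1→B gives 9>7; P2→R gives 9>1]
(C,Q,Z): NE
(C,R,X): not NE [P2→P gives 4>2; P3→Z gives 7>1]
(C,R,Y): not NE [P3→Z gives 7>0]
(C,R,Z): not NE [P1→B gives 6>0; P2→Q gives 8>5]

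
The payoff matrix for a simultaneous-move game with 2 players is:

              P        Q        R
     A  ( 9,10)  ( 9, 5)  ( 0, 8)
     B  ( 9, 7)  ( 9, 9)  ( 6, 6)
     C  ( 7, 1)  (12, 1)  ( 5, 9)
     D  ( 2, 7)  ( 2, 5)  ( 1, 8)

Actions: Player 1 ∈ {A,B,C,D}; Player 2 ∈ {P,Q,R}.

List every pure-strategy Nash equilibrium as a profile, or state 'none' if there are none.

(A,P): NE
(A,Q): not NE [P1→C gives 12>9; P2→P gives 10>5]
(A,R): not NE [P1→B gives 6>0; P2→P gives 10>8]
(B,P): not NE [P2→Q gives 9>7]
(B,Q): not NE [P1→C gives 12>9]
(B,R): not NE [P2→Q gives 9>6]
(C,P): not NE [P1→B gives 9>7; P2→R gives 9>1]
(C,Q): not NE [P2→R gives 9>1]
(C,R): not NE [P1→B gives 6>5]
(D,P): not NE [P1→B gives 9>2; P2→R gives 8>7]
(D,Q): not NE [P1→C gives 12>2; P2→R gives 8>5]
(D,R): not NE [P1→B gives 6>1]

Nash profiles: (A,P)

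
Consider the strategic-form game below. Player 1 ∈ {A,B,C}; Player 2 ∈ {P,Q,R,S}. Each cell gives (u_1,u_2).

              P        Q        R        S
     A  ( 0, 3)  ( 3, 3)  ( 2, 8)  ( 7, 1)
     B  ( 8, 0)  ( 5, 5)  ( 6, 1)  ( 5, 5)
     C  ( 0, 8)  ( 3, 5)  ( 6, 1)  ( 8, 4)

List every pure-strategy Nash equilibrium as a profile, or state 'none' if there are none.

PSNE = {(B,Q)}

(A,P): not NE [P1→B gives 8>0; P2→R gives 8>3]
(A,Q): not NE [P1→B gives 5>3; P2→R gives 8>3]
(A,R): not NE [P1→C gives 6>2]
(A,S): not NE [P1→C gives 8>7; P2→R gives 8>1]
(B,P): not NE [P2→S gives 5>0]
(B,Q): NE
(B,R): not NE [P2→S gives 5>1]
(B,S): not NE [P1→C gives 8>5]
(C,P): not NE [P1→B gives 8>0]
(C,Q): not NE [P1→B gives 5>3; P2→P gives 8>5]
(C,R): not NE [P2→P gives 8>1]
(C,S): not NE [P2→P gives 8>4]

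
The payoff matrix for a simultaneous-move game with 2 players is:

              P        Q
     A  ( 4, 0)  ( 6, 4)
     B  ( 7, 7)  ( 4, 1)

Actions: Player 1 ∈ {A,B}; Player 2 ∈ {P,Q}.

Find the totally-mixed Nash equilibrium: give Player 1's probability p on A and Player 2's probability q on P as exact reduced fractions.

P1 indiff ⇒ q·4+(1-q)·6 = q·7+(1-q)·4 ⇒ q(-3) = (1-q)(-2) ⇒ q = 2/5
P2 indiff ⇒ p·0+(1-p)·7 = p·4+(1-p)·1 ⇒ p(-4) = (1-p)(-6) ⇒ p = 3/5

P1 mixes 3/5 on A; P2 mixes 2/5 on P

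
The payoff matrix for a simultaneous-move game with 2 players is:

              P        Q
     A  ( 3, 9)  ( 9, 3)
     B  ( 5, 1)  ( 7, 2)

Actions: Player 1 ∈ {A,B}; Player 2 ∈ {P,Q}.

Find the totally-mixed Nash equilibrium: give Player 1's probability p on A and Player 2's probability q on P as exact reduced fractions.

P1 indiff ⇒ q·3+(1-q)·9 = q·5+(1-q)·7 ⇒ q(-2) = (1-q)(-2) ⇒ q = 1/2
P2 indiff ⇒ p·9+(1-p)·1 = p·3+(1-p)·2 ⇒ p(6) = (1-p)(1) ⇒ p = 1/7

p=1/7, q=1/2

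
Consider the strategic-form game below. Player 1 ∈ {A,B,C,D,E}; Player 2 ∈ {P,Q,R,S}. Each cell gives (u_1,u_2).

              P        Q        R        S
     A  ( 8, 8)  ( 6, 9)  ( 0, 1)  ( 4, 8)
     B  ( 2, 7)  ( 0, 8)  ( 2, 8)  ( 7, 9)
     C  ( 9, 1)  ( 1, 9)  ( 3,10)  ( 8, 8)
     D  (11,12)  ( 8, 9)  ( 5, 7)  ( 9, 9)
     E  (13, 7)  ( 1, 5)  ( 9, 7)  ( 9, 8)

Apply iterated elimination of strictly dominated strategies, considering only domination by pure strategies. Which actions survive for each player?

Remaining: P1:{D,E} P2:{P,S}

P1 drop A (D beats it: P:11>8 Q:8>6 R:5>0 S:9>4)
P1 drop B (C beats it: P:9>2 Q:1>0 R:3>2 S:8>7)
P1 drop C (D beats it: P:11>9 Q:8>1 R:5>3 S:9>8)
P2 drop Q (P beats it: D:12>9 E:7>5)
P2 drop R (S beats it: D:9>7 E:8>7)
P1→{D,E} P2→{P,S}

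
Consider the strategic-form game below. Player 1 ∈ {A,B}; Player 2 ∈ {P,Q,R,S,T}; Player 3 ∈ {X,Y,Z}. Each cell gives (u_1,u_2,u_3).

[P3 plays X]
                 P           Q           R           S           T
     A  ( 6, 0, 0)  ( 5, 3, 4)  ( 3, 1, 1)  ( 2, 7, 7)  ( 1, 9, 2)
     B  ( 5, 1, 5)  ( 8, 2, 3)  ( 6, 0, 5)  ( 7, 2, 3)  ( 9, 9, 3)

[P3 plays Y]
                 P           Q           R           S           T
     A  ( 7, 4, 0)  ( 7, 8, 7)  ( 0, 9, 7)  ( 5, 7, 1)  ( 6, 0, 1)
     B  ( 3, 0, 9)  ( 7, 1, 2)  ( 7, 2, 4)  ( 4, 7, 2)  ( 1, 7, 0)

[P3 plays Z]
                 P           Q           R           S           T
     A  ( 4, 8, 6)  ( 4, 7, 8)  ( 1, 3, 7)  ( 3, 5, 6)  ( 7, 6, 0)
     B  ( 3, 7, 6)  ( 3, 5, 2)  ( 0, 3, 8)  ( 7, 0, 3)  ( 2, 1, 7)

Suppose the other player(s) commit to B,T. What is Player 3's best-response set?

P3 best: {Z}

u_3(X vs B,T) = 3
u_3(Y vs B,T) = 0
u_3(Z vs B,T) = 7
max payoff 7 at {Z}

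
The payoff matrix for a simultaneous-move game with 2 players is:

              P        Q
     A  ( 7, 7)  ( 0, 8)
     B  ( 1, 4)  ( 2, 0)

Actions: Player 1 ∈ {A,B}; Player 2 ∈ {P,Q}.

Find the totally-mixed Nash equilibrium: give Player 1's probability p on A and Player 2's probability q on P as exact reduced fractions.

p=4/5, q=1/4

P1 indiff ⇒ q·7+(1-q)·0 = q·1+(1-q)·2 ⇒ q(6) = (1-q)(2) ⇒ q = 1/4
P2 indiff ⇒ p·7+(1-p)·4 = p·8+(1-p)·0 ⇒ p(-1) = (1-p)(-4) ⇒ p = 4/5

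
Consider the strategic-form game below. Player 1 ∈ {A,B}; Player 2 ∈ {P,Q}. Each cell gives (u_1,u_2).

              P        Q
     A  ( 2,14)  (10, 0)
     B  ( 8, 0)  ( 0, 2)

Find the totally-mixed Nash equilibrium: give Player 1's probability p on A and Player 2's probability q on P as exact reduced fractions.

(p,q) = (1/8, 5/8)

P1 indiff ⇒ q·2+(1-q)·10 = q·8+(1-q)·0 ⇒ q(-6) = (1-q)(-10) ⇒ q = 5/8
P2 indiff ⇒ p·14+(1-p)·0 = p·0+(1-p)·2 ⇒ p(14) = (1-p)(2) ⇒ p = 1/8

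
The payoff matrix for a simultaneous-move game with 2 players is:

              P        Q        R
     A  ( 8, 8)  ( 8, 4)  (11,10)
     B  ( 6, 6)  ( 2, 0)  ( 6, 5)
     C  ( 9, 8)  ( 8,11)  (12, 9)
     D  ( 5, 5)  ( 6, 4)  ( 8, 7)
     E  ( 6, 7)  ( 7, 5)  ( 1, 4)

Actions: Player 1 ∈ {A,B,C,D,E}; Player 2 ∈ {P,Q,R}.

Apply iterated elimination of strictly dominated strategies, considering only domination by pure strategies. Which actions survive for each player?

IESDS → P1:{A,C} P2:{Q,R}

P1 drop B (A beats it: P:8>6 Q:8>2 R:11>6)
P1 drop D (A beats it: P:8>5 Q:8>6 R:11>8)
P1 drop E (A beats it: P:8>6 Q:8>7 R:11>1)
P2 drop P (R beats it: A:10>8 C:9>8)
P1→{A,C} P2→{Q,R}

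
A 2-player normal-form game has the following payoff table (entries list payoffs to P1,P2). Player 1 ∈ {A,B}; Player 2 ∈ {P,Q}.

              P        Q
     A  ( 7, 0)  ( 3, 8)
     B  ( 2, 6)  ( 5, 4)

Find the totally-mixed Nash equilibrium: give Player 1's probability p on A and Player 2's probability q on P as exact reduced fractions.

P1 indiff ⇒ q·7+(1-q)·3 = q·2+(1-q)·5 ⇒ q(5) = (1-q)(2) ⇒ q = 2/7
P2 indiff ⇒ p·0+(1-p)·6 = p·8+(1-p)·4 ⇒ p(-8) = (1-p)(-2) ⇒ p = 1/5

P1 mixes 1/5 on A; P2 mixes 2/7 on P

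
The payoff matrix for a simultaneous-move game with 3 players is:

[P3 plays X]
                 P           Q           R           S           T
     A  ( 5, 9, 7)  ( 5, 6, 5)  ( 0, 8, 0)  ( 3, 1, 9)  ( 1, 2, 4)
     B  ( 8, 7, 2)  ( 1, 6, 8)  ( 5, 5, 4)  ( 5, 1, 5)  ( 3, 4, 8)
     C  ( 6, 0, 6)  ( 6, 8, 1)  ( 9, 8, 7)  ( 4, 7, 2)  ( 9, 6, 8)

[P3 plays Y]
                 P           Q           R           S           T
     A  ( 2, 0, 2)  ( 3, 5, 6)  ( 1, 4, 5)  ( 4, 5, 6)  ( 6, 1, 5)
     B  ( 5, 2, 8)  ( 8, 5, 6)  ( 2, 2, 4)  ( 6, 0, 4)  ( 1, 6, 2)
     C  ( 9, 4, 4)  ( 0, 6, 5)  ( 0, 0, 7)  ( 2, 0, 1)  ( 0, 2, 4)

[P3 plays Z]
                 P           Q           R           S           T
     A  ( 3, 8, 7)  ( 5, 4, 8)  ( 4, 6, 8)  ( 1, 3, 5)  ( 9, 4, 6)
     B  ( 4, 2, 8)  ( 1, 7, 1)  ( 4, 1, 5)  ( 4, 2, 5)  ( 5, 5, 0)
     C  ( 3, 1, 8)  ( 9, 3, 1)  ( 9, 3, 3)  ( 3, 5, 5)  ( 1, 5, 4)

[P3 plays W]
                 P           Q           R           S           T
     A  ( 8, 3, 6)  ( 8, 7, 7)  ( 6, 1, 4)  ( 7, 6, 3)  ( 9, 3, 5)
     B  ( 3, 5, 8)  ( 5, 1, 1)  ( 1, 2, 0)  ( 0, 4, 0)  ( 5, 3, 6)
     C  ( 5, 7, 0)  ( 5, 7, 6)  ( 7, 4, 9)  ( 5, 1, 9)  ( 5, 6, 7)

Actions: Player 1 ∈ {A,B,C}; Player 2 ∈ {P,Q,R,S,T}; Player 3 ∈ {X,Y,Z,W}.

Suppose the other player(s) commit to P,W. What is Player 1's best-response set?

BR_1 = {A}

u_1(A vs P,W) = 8
u_1(B vs P,W) = 3
u_1(C vs P,W) = 5
max payoff 8 at {A}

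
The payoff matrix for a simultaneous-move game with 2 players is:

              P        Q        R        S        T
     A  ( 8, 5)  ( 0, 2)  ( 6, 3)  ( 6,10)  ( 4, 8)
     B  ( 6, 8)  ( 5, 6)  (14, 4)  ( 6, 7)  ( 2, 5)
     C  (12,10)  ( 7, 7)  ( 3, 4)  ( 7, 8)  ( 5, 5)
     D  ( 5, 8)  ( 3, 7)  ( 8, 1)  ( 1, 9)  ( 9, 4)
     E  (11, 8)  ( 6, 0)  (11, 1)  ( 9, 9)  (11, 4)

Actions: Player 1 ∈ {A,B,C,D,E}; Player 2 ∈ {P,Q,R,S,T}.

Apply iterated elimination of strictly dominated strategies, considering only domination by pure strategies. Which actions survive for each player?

IESDS → P1:{C,E} P2:{P,S}

P1 drop A (E beats it: P:11>8 Q:6>0 R:11>6 S:9>6 T:11>4)
P1 drop D (E beats it: P:11>5 Q:6>3 R:11>8 S:9>1 T:11>9)
P2 drop Q (P beats it: B:8>6 C:10>7 E:8>0)
P2 drop R (P beats it: B:8>4 C:10>4 E:8>1)
P1 drop B (C beats it: P:12>6 S:7>6 T:5>2)
P2 drop T (P beats it: C:10>5 E:8>4)
P1→{C,E} P2→{P,S}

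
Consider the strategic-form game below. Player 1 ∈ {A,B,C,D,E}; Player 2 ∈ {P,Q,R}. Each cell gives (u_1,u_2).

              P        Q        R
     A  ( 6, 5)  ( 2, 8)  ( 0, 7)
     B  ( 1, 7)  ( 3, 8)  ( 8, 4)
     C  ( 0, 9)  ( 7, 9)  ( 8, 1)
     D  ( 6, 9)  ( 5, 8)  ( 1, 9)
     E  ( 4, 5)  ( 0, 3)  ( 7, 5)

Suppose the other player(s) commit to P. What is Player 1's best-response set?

u_1(A vs P) = 6
u_1(B vs P) = 1
u_1(C vs P) = 0
u_1(D vs P) = 6
u_1(E vs P) = 4
max payoff 6 at {A,D}

BR_1 = {A,D}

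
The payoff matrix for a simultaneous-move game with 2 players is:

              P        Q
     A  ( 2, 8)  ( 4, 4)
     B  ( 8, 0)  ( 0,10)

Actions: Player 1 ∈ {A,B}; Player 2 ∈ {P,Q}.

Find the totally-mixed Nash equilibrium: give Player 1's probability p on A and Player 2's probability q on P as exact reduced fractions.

P1 indiff ⇒ q·2+(1-q)·4 = q·8+(1-q)·0 ⇒ q(-6) = (1-q)(-4) ⇒ q = 2/5
P2 indiff ⇒ p·8+(1-p)·0 = p·4+(1-p)·10 ⇒ p(4) = (1-p)(10) ⇒ p = 5/7

p=5/7, q=2/5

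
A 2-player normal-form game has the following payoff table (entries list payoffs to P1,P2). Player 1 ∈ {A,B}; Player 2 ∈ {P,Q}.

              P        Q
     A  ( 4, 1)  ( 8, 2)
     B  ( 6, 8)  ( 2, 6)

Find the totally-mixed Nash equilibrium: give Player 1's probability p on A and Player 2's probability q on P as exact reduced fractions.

p=2/3, q=3/4

P1 indiff ⇒ q·4+(1-q)·8 = q·6+(1-q)·2 ⇒ q(-2) = (1-q)(-6) ⇒ q = 3/4
P2 indiff ⇒ p·1+(1-p)·8 = p·2+(1-p)·6 ⇒ p(-1) = (1-p)(-2) ⇒ p = 2/3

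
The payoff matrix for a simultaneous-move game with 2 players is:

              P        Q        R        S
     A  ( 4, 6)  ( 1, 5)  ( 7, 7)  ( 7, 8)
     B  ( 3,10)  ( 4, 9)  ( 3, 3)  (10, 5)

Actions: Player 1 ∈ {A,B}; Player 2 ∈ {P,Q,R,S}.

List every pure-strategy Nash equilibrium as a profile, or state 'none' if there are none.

(A,P): not NE [P2→S gives 8>6]
(A,Q): not NE [P1→B gives 4>1; P2→S gives 8>5]
(A,R): not NE [P2→S gives 8>7]
(A,S): not NE [P1→B gives 10>7]
(B,P): not NE [P1→A gives 4>3]
(B,Q): not NE [P2→P gives 10>9]
(B,R): not NE [P1→A gives 7>3; P2→P gives 10>3]
(B,S): not NE [P2→P gives 10>5]

No pure NE.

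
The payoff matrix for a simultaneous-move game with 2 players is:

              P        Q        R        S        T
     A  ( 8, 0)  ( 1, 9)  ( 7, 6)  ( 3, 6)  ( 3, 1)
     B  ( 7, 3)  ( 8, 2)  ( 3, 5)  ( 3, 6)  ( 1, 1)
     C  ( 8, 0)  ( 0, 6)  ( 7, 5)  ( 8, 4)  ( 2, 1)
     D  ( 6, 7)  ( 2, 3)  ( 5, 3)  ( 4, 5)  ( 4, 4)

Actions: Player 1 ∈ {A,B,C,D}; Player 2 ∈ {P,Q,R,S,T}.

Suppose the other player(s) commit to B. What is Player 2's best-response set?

u_2(P vs B) = 3
u_2(Q vs B) = 2
u_2(R vs B) = 5
u_2(S vs B) = 6
u_2(T vs B) = 1
max payoff 6 at {S}

argmax u_2 = {S}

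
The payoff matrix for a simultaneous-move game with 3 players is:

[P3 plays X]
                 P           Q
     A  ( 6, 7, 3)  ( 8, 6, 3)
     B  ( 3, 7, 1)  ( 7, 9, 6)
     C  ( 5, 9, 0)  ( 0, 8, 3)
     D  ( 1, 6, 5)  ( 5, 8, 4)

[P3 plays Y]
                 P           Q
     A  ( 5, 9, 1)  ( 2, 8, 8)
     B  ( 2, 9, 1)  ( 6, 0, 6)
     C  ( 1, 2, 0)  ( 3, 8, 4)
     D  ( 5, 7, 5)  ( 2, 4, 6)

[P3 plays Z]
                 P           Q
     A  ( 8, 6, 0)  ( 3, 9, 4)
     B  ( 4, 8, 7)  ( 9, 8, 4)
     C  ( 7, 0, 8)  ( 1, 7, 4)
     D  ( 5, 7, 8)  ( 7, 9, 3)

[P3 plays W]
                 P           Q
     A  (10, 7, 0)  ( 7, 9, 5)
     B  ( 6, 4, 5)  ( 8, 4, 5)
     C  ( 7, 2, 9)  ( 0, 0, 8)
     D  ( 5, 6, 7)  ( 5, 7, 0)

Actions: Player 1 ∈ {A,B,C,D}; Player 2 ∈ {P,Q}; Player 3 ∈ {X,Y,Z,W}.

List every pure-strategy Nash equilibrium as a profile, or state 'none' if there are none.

(A,P,X): NE
(A,P,Y): not NE [P3→X gives 3>1]
(A,P,Z): not NE [P2→Q gives 9>6; P3→X gives 3>0]
(A,P,W): not NE [P2→Q gives 9>7; P3→X gives 3>0]
(A,Q,X): not NE [P2→P gives 7>6; P3→Y gives 8>3]
(A,Q,Y): not NE [P1→B gives 6>2; P2→P gives 9>8]
(A,Q,Z): not NE [P1→B gives 9>3; P3→Y gives 8>4]
(A,Q,W): not NE [P1→B gives 8>7; P3→Y gives 8>5]
(B,P,X): not NE [P1→A gives 6>3; P2→Q gives 9>7; P3→Z gives 7>1]
(B,P,Y): not NE [P1→D gives 5>2; P3→Z gives 7>1]
(B,P,Z): not NE [P1→A gives 8>4]
(B,P,W): not NE [P1→A gives 10>6; P3→Z gives 7>5]
(B,Q,X): not NE [P1→A gives 8>7]
(B,Q,Y): not NE [P2→P gives 9>0]
(B,Q,Z): not NE [P3→Y gives 6>4]
(B,Q,W): not NE [P3→Y gives 6>5]
(C,P,X): not NE [P1→A gives 6>5; P3→W gives 9>0]
(C,P,Y): not NE [P1→D gives 5>1; P2→Q gives 8>2; P3→W gives 9>0]
(C,P,Z): not NE [P1→A gives 8>7; P2→Q gives 7>0; P3→W gives 9>8]
(C,P,W): not NE [P1→A gives 10>7]
(C,Q,X): not NE [P1→A gives 8>0; P2→P gives 9>8; P3→W gives 8>3]
(C,Q,Y): not NE [P1→B gives 6>3; P3→W gives 8>4]
(C,Q,Z): not NE [P1→B gives 9>1; P3→W gives 8>4]
(C,Q,W): not NE [P1→B gives 8>0; P2→P gives 2>0]
(D,P,X): not NE [P1→A gives 6>1; P2→Q gives 8>6; P3→Z gives 8>5]
(D,P,Y): not NE [P3→Z gives 8>5]
(D,P,Z): not NE [P1→A gives 8>5; P2→Q gives 9>7]
(D,P,W): not NE [P1→A gives 10>5; P2→Q gives 7>6; P3→Z gives 8>7]
(D,Q,X): not NE [P1→A gives 8>5; P3→Y gives 6>4]
(D,Q,Y): not NE [P1→B gives 6>2; P2→P gives 7>4]
(D,Q,Z): not NE [P1→B gives 9>7; P3→Y gives 6>3]
(D,Q,W): not NE [P1→B gives 8>5; P3→Y gives 6>0]

NE set: (A,P,X)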